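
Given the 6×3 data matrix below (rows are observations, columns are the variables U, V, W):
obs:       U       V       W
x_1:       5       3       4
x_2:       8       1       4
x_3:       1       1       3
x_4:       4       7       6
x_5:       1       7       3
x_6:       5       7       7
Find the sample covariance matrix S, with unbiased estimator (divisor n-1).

Step 1 — column means:
  mean(U) = (5 + 8 + 1 + 4 + 1 + 5) / 6 = 24/6 = 4
  mean(V) = (3 + 1 + 1 + 7 + 7 + 7) / 6 = 26/6 = 4.3333
  mean(W) = (4 + 4 + 3 + 6 + 3 + 7) / 6 = 27/6 = 4.5

Step 2 — sample covariance S[i,j] = (1/(n-1)) · Σ_k (x_{k,i} - mean_i) · (x_{k,j} - mean_j), with n-1 = 5.
  S[U,U] = ((1)·(1) + (4)·(4) + (-3)·(-3) + (0)·(0) + (-3)·(-3) + (1)·(1)) / 5 = 36/5 = 7.2
  S[U,V] = ((1)·(-1.3333) + (4)·(-3.3333) + (-3)·(-3.3333) + (0)·(2.6667) + (-3)·(2.6667) + (1)·(2.6667)) / 5 = -10/5 = -2
  S[U,W] = ((1)·(-0.5) + (4)·(-0.5) + (-3)·(-1.5) + (0)·(1.5) + (-3)·(-1.5) + (1)·(2.5)) / 5 = 9/5 = 1.8
  S[V,V] = ((-1.3333)·(-1.3333) + (-3.3333)·(-3.3333) + (-3.3333)·(-3.3333) + (2.6667)·(2.6667) + (2.6667)·(2.6667) + (2.6667)·(2.6667)) / 5 = 45.3333/5 = 9.0667
  S[V,W] = ((-1.3333)·(-0.5) + (-3.3333)·(-0.5) + (-3.3333)·(-1.5) + (2.6667)·(1.5) + (2.6667)·(-1.5) + (2.6667)·(2.5)) / 5 = 14/5 = 2.8
  S[W,W] = ((-0.5)·(-0.5) + (-0.5)·(-0.5) + (-1.5)·(-1.5) + (1.5)·(1.5) + (-1.5)·(-1.5) + (2.5)·(2.5)) / 5 = 13.5/5 = 2.7

S is symmetric (S[j,i] = S[i,j]). Assembling:

S = [[7.2, -2, 1.8],
 [-2, 9.0667, 2.8],
 [1.8, 2.8, 2.7]]


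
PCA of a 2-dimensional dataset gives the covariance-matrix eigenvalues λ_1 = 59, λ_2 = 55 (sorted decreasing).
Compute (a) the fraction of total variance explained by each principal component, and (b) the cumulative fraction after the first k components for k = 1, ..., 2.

Step 1 — total variance = trace(Sigma) = Σ λ_i = 59 + 55 = 114.

Step 2 — fraction explained by component i = λ_i / Σ λ:
  PC1: 59/114 = 0.5175
  PC2: 55/114 = 0.4825

Step 3 — cumulative fraction after k components = (λ_1 + ... + λ_k) / Σ λ:
  k = 1: 59/114 = 0.5175
  k = 2: (59 + 55)/114 = 114/114 = 1

Summary (fraction, with percent):

explained: PC1 0.5175 (51.75%), PC2 0.4825 (48.25%);  cumulative: 0.5175, 1


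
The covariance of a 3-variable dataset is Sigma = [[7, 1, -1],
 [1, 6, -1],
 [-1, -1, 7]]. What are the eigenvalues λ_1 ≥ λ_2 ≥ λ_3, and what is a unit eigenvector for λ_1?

Step 1 — characteristic polynomial p(λ) = det(λI - Sigma) = λ³ - tr·λ² + c_1·λ - det, where tr = trace, c_1 = sum of the principal 2×2 minors, det = det(Sigma):
  tr = 7 + 6 + 7 = 20,
  c_1 = (7·6 - (1)²) + (7·7 - (-1)²) + (6·7 - (-1)²) = 41 + 48 + 41 = 130,
  det = 7·(6·7 - (-1)²) - (1)·((1)·7 - (-1)·(-1)) + (-1)·((1)·(-1) - 6·(-1)) = 7·(41) - (1)·(6) + (-1)·(5) = 276.
  So p(λ) = λ³ - 20λ² + 130λ - 276.
Step 2 — look for an integer root (rational root theorem: any rational root is an integer divisor of 276). Testing λ = 6:
  p(6) = 216 - 720 + 780 - 276 = 0  ✓
  Dividing out (λ - 6): p(λ) = (λ - 6)(λ² - 14λ + 46).
Step 3 — remaining eigenvalues from the quadratic λ² - 14λ + 46 = 0:
  Δ = 14² - 4·46 = 196 - 184 = 12,  λ = (14 ± √12)/2 = (14 ± 3.4641)/2 ≈ 8.7321 or 5.2679.
  Sorted: λ_1 = 8.7321,  λ_2 = 6,  λ_3 = 5.2679  (check: sum = 20 = tr ✓).

Step 4 — unit eigenvector for λ_1 ≈ 8.7321: v spans the null space of (Sigma - λ_1 I), whose rows are
  r_1 = (-1.7321, 1, -1),  r_2 = (1, -2.7321, -1),  r_3 = (-1, -1, -1.7321).
  v is orthogonal to every row, so take v ∝ r_1 × r_2 = ((1)·(-1) - (-1)·(-2.7321), (-1)·(1) - (-1.7321)·(-1), (-1.7321)·(-2.7321) - (1)·(1)) ≈ (-3.7321, -2.7321, 3.7321).
  Rescale (multiply by -1 so the first nonzero entry is positive): u = (3.7321, 2.7321, -3.7321).
  ||u|| = √((3.7321)² + (2.7321)² + (-3.7321)²) = √(35.3205) ≈ 5.9431,  v_1 = u/||u|| ≈ (0.628, 0.4597, -0.628) (||v_1|| = 1).

λ_1 = 8.7321,  λ_2 = 6,  λ_3 = 5.2679;  v_1 ≈ (0.628, 0.4597, -0.628)


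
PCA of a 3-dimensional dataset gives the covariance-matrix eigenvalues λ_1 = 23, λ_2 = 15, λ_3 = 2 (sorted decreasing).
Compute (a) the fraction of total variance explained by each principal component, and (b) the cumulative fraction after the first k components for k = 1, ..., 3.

Step 1 — total variance = trace(Sigma) = Σ λ_i = 23 + 15 + 2 = 40.

Step 2 — fraction explained by component i = λ_i / Σ λ:
  PC1: 23/40 = 0.575
  PC2: 15/40 = 0.375
  PC3: 2/40 = 0.05

Step 3 — cumulative fraction after k components = (λ_1 + ... + λ_k) / Σ λ:
  k = 1: 23/40 = 0.575
  k = 2: (23 + 15)/40 = 38/40 = 0.95
  k = 3: (23 + 15 + 2)/40 = 40/40 = 1

Summary (fraction, with percent):

explained: PC1 0.575 (57.5%), PC2 0.375 (37.5%), PC3 0.05 (5%);  cumulative: 0.575, 0.95, 1


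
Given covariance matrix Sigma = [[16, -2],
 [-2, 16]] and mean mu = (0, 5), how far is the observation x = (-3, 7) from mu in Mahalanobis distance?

Step 1 — centre the observation: (x - mu) = (-3, 2).

Step 2 — invert Sigma. det(Sigma) = 16·16 - (-2)² = 252.
  Sigma^{-1} = (1/det) · [[d, -b], [-b, a]] = [[0.0635, 0.0079],
 [0.0079, 0.0635]].

Step 3 — form the quadratic (x - mu)^T · Sigma^{-1} · (x - mu):
  Sigma^{-1} · (x - mu) = (-0.1746, 0.1032).
  (x - mu)^T · [Sigma^{-1} · (x - mu)] = (-3)·(-0.1746) + (2)·(0.1032) = 0.7302.

Step 4 — take square root: d = √(0.7302) ≈ 0.8545.

d(x, mu) = √(0.7302) ≈ 0.8545


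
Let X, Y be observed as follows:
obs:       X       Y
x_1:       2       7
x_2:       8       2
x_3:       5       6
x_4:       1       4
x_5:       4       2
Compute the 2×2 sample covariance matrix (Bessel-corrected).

Step 1 — column means:
  mean(X) = (2 + 8 + 5 + 1 + 4) / 5 = 20/5 = 4
  mean(Y) = (7 + 2 + 6 + 4 + 2) / 5 = 21/5 = 4.2

Step 2 — sample covariance S[i,j] = (1/(n-1)) · Σ_k (x_{k,i} - mean_i) · (x_{k,j} - mean_j), with n-1 = 4.
  S[X,X] = ((-2)·(-2) + (4)·(4) + (1)·(1) + (-3)·(-3) + (0)·(0)) / 4 = 30/4 = 7.5
  S[X,Y] = ((-2)·(2.8) + (4)·(-2.2) + (1)·(1.8) + (-3)·(-0.2) + (0)·(-2.2)) / 4 = -12/4 = -3
  S[Y,Y] = ((2.8)·(2.8) + (-2.2)·(-2.2) + (1.8)·(1.8) + (-0.2)·(-0.2) + (-2.2)·(-2.2)) / 4 = 20.8/4 = 5.2

S is symmetric (S[j,i] = S[i,j]). Assembling:

S = [[7.5, -3],
 [-3, 5.2]]


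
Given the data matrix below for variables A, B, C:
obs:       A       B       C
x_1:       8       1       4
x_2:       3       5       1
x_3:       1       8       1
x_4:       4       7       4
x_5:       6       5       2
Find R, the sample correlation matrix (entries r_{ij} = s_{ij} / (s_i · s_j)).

Step 1 — column means:
  mean(A) = (8 + 3 + 1 + 4 + 6) / 5 = 22/5 = 4.4
  mean(B) = (1 + 5 + 8 + 7 + 5) / 5 = 26/5 = 5.2
  mean(C) = (4 + 1 + 1 + 4 + 2) / 5 = 12/5 = 2.4

Step 2 — sample variances and covariances s[i,j] = (1/(n-1)) · Σ_k (x_{k,i} - mean_i) · (x_{k,j} - mean_j), with n-1 = 4:
  s[A,A] = ((3.6)·(3.6) + (-1.4)·(-1.4) + (-3.4)·(-3.4) + (-0.4)·(-0.4) + (1.6)·(1.6)) / 4 = 29.2/4 = 7.3
  s[A,B] = ((3.6)·(-4.2) + (-1.4)·(-0.2) + (-3.4)·(2.8) + (-0.4)·(1.8) + (1.6)·(-0.2)) / 4 = -25.4/4 = -6.35
  s[A,C] = ((3.6)·(1.6) + (-1.4)·(-1.4) + (-3.4)·(-1.4) + (-0.4)·(1.6) + (1.6)·(-0.4)) / 4 = 11.2/4 = 2.8
  s[B,B] = ((-4.2)·(-4.2) + (-0.2)·(-0.2) + (2.8)·(2.8) + (1.8)·(1.8) + (-0.2)·(-0.2)) / 4 = 28.8/4 = 7.2
  s[B,C] = ((-4.2)·(1.6) + (-0.2)·(-1.4) + (2.8)·(-1.4) + (1.8)·(1.6) + (-0.2)·(-0.4)) / 4 = -7.4/4 = -1.85
  s[C,C] = ((1.6)·(1.6) + (-1.4)·(-1.4) + (-1.4)·(-1.4) + (1.6)·(1.6) + (-0.4)·(-0.4)) / 4 = 9.2/4 = 2.3
  Sample standard deviations s_i = √(s[i,i]):
  s(A) = √(7.3) = 2.7019
  s(B) = √(7.2) = 2.6833
  s(C) = √(2.3) = 1.5166

Step 3 — r_{ij} = s_{ij} / (s_i · s_j):
  r[A,A] = 1 (diagonal).
  r[A,B] = -6.35 / (2.7019 · 2.6833) = -6.35 / 7.2498 = -0.8759
  r[A,C] = 2.8 / (2.7019 · 1.5166) = 2.8 / 4.0976 = 0.6833
  r[B,B] = 1 (diagonal).
  r[B,C] = -1.85 / (2.6833 · 1.5166) = -1.85 / 4.0694 = -0.4546
  r[C,C] = 1 (diagonal).

R is symmetric with unit diagonal. Assembling:

R = [[1, -0.8759, 0.6833],
 [-0.8759, 1, -0.4546],
 [0.6833, -0.4546, 1]]


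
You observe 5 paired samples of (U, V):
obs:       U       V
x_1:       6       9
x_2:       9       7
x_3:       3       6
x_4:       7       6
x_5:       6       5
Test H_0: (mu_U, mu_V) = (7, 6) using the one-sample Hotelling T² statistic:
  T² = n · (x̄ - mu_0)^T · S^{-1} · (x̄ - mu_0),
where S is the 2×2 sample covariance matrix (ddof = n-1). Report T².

Step 1 — sample mean vector:
  mean(U) = (6 + 9 + 3 + 7 + 6) / 5 = 31/5 = 6.2
  mean(V) = (9 + 7 + 6 + 6 + 5) / 5 = 33/5 = 6.6
  x̄ = (6.2, 6.6),  deviation x̄ - mu_0 = (6.2, 6.6) - (7, 6) = (-0.8, 0.6).

Step 2 — sample covariance matrix, S[i,j] = (1/(n-1)) · Σ_k (x_{k,i} - mean_i) · (x_{k,j} - mean_j), divisor n-1 = 4:
  S[U,U] = ((-0.2)·(-0.2) + (2.8)·(2.8) + (-3.2)·(-3.2) + (0.8)·(0.8) + (-0.2)·(-0.2)) / 4 = 18.8/4 = 4.7
  S[U,V] = ((-0.2)·(2.4) + (2.8)·(0.4) + (-3.2)·(-0.6) + (0.8)·(-0.6) + (-0.2)·(-1.6)) / 4 = 2.4/4 = 0.6
  S[V,V] = ((2.4)·(2.4) + (0.4)·(0.4) + (-0.6)·(-0.6) + (-0.6)·(-0.6) + (-1.6)·(-1.6)) / 4 = 9.2/4 = 2.3
  S = [[4.7, 0.6],
 [0.6, 2.3]].

Step 3 — invert S. det(S) = 4.7·2.3 - (0.6)² = 10.45.
  S^{-1} = (1/det) · [[d, -b], [-b, a]] = [[0.2201, -0.0574],
 [-0.0574, 0.4498]].

Step 4 — quadratic form (x̄ - mu_0)^T · S^{-1} · (x̄ - mu_0):
  S^{-1} · (x̄ - mu_0) = (-0.2105, 0.3158),
  (x̄ - mu_0)^T · [...] = (-0.8)·(-0.2105) + (0.6)·(0.3158) = 0.3579.

Step 5 — scale by n: T² = 5 · 0.3579 = 1.7895.

T² ≈ 1.7895


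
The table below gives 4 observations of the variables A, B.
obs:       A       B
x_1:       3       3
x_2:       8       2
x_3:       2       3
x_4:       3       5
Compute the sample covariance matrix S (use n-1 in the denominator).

Step 1 — column means:
  mean(A) = (3 + 8 + 2 + 3) / 4 = 16/4 = 4
  mean(B) = (3 + 2 + 3 + 5) / 4 = 13/4 = 3.25

Step 2 — sample covariance S[i,j] = (1/(n-1)) · Σ_k (x_{k,i} - mean_i) · (x_{k,j} - mean_j), with n-1 = 3.
  S[A,A] = ((-1)·(-1) + (4)·(4) + (-2)·(-2) + (-1)·(-1)) / 3 = 22/3 = 7.3333
  S[A,B] = ((-1)·(-0.25) + (4)·(-1.25) + (-2)·(-0.25) + (-1)·(1.75)) / 3 = -6/3 = -2
  S[B,B] = ((-0.25)·(-0.25) + (-1.25)·(-1.25) + (-0.25)·(-0.25) + (1.75)·(1.75)) / 3 = 4.75/3 = 1.5833

S is symmetric (S[j,i] = S[i,j]). Assembling:

S = [[7.3333, -2],
 [-2, 1.5833]]


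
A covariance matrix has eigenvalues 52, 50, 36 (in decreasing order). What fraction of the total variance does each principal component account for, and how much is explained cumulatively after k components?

Step 1 — total variance = trace(Sigma) = Σ λ_i = 52 + 50 + 36 = 138.

Step 2 — fraction explained by component i = λ_i / Σ λ:
  PC1: 52/138 = 0.3768
  PC2: 50/138 = 0.3623
  PC3: 36/138 = 0.2609

Step 3 — cumulative fraction after k components = (λ_1 + ... + λ_k) / Σ λ:
  k = 1: 52/138 = 0.3768
  k = 2: (52 + 50)/138 = 102/138 = 0.7391
  k = 3: (52 + 50 + 36)/138 = 138/138 = 1

Summary (fraction, with percent):

explained: PC1 0.3768 (37.68%), PC2 0.3623 (36.23%), PC3 0.2609 (26.09%);  cumulative: 0.3768, 0.7391, 1


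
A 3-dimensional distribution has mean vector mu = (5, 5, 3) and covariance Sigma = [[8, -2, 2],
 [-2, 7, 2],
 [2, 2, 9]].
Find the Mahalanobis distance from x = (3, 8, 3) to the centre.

Step 1 — centre the observation: (x - mu) = (-2, 3, 0).

Step 2 — invert Sigma (cofactor / det for 3×3, or solve directly):
  Sigma^{-1} = [[0.1505, 0.0561, -0.0459],
 [0.0561, 0.1735, -0.051],
 [-0.0459, -0.051, 0.1327]].

Step 3 — form the quadratic (x - mu)^T · Sigma^{-1} · (x - mu):
  Sigma^{-1} · (x - mu) = (-0.1327, 0.4082, -0.0612).
  (x - mu)^T · [Sigma^{-1} · (x - mu)] = (-2)·(-0.1327) + (3)·(0.4082) + (0)·(-0.0612) = 1.4898.

Step 4 — take square root: d = √(1.4898) ≈ 1.2206.

d(x, mu) = √(1.4898) ≈ 1.2206


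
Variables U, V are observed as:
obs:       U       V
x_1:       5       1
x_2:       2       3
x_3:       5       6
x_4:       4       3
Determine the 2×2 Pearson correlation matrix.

Step 1 — column means:
  mean(U) = (5 + 2 + 5 + 4) / 4 = 16/4 = 4
  mean(V) = (1 + 3 + 6 + 3) / 4 = 13/4 = 3.25

Step 2 — sample variances and covariances s[i,j] = (1/(n-1)) · Σ_k (x_{k,i} - mean_i) · (x_{k,j} - mean_j), with n-1 = 3:
  s[U,U] = ((1)·(1) + (-2)·(-2) + (1)·(1) + (0)·(0)) / 3 = 6/3 = 2
  s[U,V] = ((1)·(-2.25) + (-2)·(-0.25) + (1)·(2.75) + (0)·(-0.25)) / 3 = 1/3 = 0.3333
  s[V,V] = ((-2.25)·(-2.25) + (-0.25)·(-0.25) + (2.75)·(2.75) + (-0.25)·(-0.25)) / 3 = 12.75/3 = 4.25
  Sample standard deviations s_i = √(s[i,i]):
  s(U) = √(2) = 1.4142
  s(V) = √(4.25) = 2.0616

Step 3 — r_{ij} = s_{ij} / (s_i · s_j):
  r[U,U] = 1 (diagonal).
  r[U,V] = 0.3333 / (1.4142 · 2.0616) = 0.3333 / 2.9155 = 0.1143
  r[V,V] = 1 (diagonal).

R is symmetric with unit diagonal. Assembling:

R = [[1, 0.1143],
 [0.1143, 1]]


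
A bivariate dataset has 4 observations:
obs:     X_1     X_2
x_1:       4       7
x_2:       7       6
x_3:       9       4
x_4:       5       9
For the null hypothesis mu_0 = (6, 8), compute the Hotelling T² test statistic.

Step 1 — sample mean vector:
  mean(X_1) = (4 + 7 + 9 + 5) / 4 = 25/4 = 6.25
  mean(X_2) = (7 + 6 + 4 + 9) / 4 = 26/4 = 6.5
  x̄ = (6.25, 6.5),  deviation x̄ - mu_0 = (6.25, 6.5) - (6, 8) = (0.25, -1.5).

Step 2 — sample covariance matrix, S[i,j] = (1/(n-1)) · Σ_k (x_{k,i} - mean_i) · (x_{k,j} - mean_j), divisor n-1 = 3:
  S[X_1,X_1] = ((-2.25)·(-2.25) + (0.75)·(0.75) + (2.75)·(2.75) + (-1.25)·(-1.25)) / 3 = 14.75/3 = 4.9167
  S[X_1,X_2] = ((-2.25)·(0.5) + (0.75)·(-0.5) + (2.75)·(-2.5) + (-1.25)·(2.5)) / 3 = -11.5/3 = -3.8333
  S[X_2,X_2] = ((0.5)·(0.5) + (-0.5)·(-0.5) + (-2.5)·(-2.5) + (2.5)·(2.5)) / 3 = 13/3 = 4.3333
  S = [[4.9167, -3.8333],
 [-3.8333, 4.3333]].

Step 3 — invert S. det(S) = 4.9167·4.3333 - (-3.8333)² = 6.6111.
  S^{-1} = (1/det) · [[d, -b], [-b, a]] = [[0.6555, 0.5798],
 [0.5798, 0.7437]].

Step 4 — quadratic form (x̄ - mu_0)^T · S^{-1} · (x̄ - mu_0):
  S^{-1} · (x̄ - mu_0) = (-0.7059, -0.9706),
  (x̄ - mu_0)^T · [...] = (0.25)·(-0.7059) + (-1.5)·(-0.9706) = 1.2794.

Step 5 — scale by n: T² = 4 · 1.2794 = 5.1176.

T² ≈ 5.1176


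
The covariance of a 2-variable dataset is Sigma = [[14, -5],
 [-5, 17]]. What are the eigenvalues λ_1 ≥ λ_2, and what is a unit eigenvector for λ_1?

Step 1 — characteristic polynomial of 2×2 Sigma:
  det(Sigma - λI) = λ² - trace · λ + det = 0.
  trace = 14 + 17 = 31, det = 14·17 - (-5)² = 213.
Step 2 — discriminant:
  Δ = trace² - 4·det = 961 - 852 = 109.
Step 3 — eigenvalues:
  λ = (trace ± √Δ)/2 = (31 ± 10.4403)/2,
  λ_1 = 20.7202,  λ_2 = 10.2798.

Step 4 — unit eigenvector for λ_1: solve (Sigma - λ_1 I)v = 0. First row:
  (14 - 20.7202)·v_x + (-5)·v_y = 0, i.e. (-6.7202)·v_x + (-5)·v_y = 0,
  so v ∝ (b, λ_1 - a) = (-5, 6.7202); multiply by -1 so the first entry is positive: u = (5, -6.7202).
  ||u|| = √((5)² + (-6.7202)²) = √(70.1605) ≈ 8.3762,
  v_1 = u/||u|| ≈ (0.5969, -0.8023) (||v_1|| = 1).

λ_1 = 20.7202,  λ_2 = 10.2798;  v_1 ≈ (0.5969, -0.8023)


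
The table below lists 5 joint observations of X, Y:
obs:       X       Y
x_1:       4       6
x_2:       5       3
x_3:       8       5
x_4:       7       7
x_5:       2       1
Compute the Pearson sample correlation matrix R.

Step 1 — column means:
  mean(X) = (4 + 5 + 8 + 7 + 2) / 5 = 26/5 = 5.2
  mean(Y) = (6 + 3 + 5 + 7 + 1) / 5 = 22/5 = 4.4

Step 2 — sample variances and covariances s[i,j] = (1/(n-1)) · Σ_k (x_{k,i} - mean_i) · (x_{k,j} - mean_j), with n-1 = 4:
  s[X,X] = ((-1.2)·(-1.2) + (-0.2)·(-0.2) + (2.8)·(2.8) + (1.8)·(1.8) + (-3.2)·(-3.2)) / 4 = 22.8/4 = 5.7
  s[X,Y] = ((-1.2)·(1.6) + (-0.2)·(-1.4) + (2.8)·(0.6) + (1.8)·(2.6) + (-3.2)·(-3.4)) / 4 = 15.6/4 = 3.9
  s[Y,Y] = ((1.6)·(1.6) + (-1.4)·(-1.4) + (0.6)·(0.6) + (2.6)·(2.6) + (-3.4)·(-3.4)) / 4 = 23.2/4 = 5.8
  Sample standard deviations s_i = √(s[i,i]):
  s(X) = √(5.7) = 2.3875
  s(Y) = √(5.8) = 2.4083

Step 3 — r_{ij} = s_{ij} / (s_i · s_j):
  r[X,X] = 1 (diagonal).
  r[X,Y] = 3.9 / (2.3875 · 2.4083) = 3.9 / 5.7498 = 0.6783
  r[Y,Y] = 1 (diagonal).

R is symmetric with unit diagonal. Assembling:

R = [[1, 0.6783],
 [0.6783, 1]]


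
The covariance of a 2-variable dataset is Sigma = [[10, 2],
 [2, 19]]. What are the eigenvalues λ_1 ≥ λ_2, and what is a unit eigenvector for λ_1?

Step 1 — characteristic polynomial of 2×2 Sigma:
  det(Sigma - λI) = λ² - trace · λ + det = 0.
  trace = 10 + 19 = 29, det = 10·19 - (2)² = 186.
Step 2 — discriminant:
  Δ = trace² - 4·det = 841 - 744 = 97.
Step 3 — eigenvalues:
  λ = (trace ± √Δ)/2 = (29 ± 9.8489)/2,
  λ_1 = 19.4244,  λ_2 = 9.5756.

Step 4 — unit eigenvector for λ_1: solve (Sigma - λ_1 I)v = 0. First row:
  (10 - 19.4244)·v_x + (2)·v_y = 0, i.e. (-9.4244)·v_x + (2)·v_y = 0,
  so v ∝ (b, λ_1 - a) = (2, 9.4244) = u.
  ||u|| = √((2)² + (9.4244)²) = √(92.8199) ≈ 9.6343,
  v_1 = u/||u|| ≈ (0.2076, 0.9782) (||v_1|| = 1).

λ_1 = 19.4244,  λ_2 = 9.5756;  v_1 ≈ (0.2076, 0.9782)


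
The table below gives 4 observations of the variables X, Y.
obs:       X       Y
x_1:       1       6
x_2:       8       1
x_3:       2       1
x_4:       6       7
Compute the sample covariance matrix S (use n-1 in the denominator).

Step 1 — column means:
  mean(X) = (1 + 8 + 2 + 6) / 4 = 17/4 = 4.25
  mean(Y) = (6 + 1 + 1 + 7) / 4 = 15/4 = 3.75

Step 2 — sample covariance S[i,j] = (1/(n-1)) · Σ_k (x_{k,i} - mean_i) · (x_{k,j} - mean_j), with n-1 = 3.
  S[X,X] = ((-3.25)·(-3.25) + (3.75)·(3.75) + (-2.25)·(-2.25) + (1.75)·(1.75)) / 3 = 32.75/3 = 10.9167
  S[X,Y] = ((-3.25)·(2.25) + (3.75)·(-2.75) + (-2.25)·(-2.75) + (1.75)·(3.25)) / 3 = -5.75/3 = -1.9167
  S[Y,Y] = ((2.25)·(2.25) + (-2.75)·(-2.75) + (-2.75)·(-2.75) + (3.25)·(3.25)) / 3 = 30.75/3 = 10.25

S is symmetric (S[j,i] = S[i,j]). Assembling:

S = [[10.9167, -1.9167],
 [-1.9167, 10.25]]


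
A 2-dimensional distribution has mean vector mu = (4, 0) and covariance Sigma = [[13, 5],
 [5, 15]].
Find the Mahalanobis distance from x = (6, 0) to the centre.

Step 1 — centre the observation: (x - mu) = (2, 0).

Step 2 — invert Sigma. det(Sigma) = 13·15 - (5)² = 170.
  Sigma^{-1} = (1/det) · [[d, -b], [-b, a]] = [[0.0882, -0.0294],
 [-0.0294, 0.0765]].

Step 3 — form the quadratic (x - mu)^T · Sigma^{-1} · (x - mu):
  Sigma^{-1} · (x - mu) = (0.1765, -0.0588).
  (x - mu)^T · [Sigma^{-1} · (x - mu)] = (2)·(0.1765) + (0)·(-0.0588) = 0.3529.

Step 4 — take square root: d = √(0.3529) ≈ 0.5941.

d(x, mu) = √(0.3529) ≈ 0.5941


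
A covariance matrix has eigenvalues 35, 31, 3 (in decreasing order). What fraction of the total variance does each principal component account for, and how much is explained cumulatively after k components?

Step 1 — total variance = trace(Sigma) = Σ λ_i = 35 + 31 + 3 = 69.

Step 2 — fraction explained by component i = λ_i / Σ λ:
  PC1: 35/69 = 0.5072
  PC2: 31/69 = 0.4493
  PC3: 3/69 = 0.0435

Step 3 — cumulative fraction after k components = (λ_1 + ... + λ_k) / Σ λ:
  k = 1: 35/69 = 0.5072
  k = 2: (35 + 31)/69 = 66/69 = 0.9565
  k = 3: (35 + 31 + 3)/69 = 69/69 = 1

Summary (fraction, with percent):

explained: PC1 0.5072 (50.72%), PC2 0.4493 (44.93%), PC3 0.0435 (4.35%);  cumulative: 0.5072, 0.9565, 1


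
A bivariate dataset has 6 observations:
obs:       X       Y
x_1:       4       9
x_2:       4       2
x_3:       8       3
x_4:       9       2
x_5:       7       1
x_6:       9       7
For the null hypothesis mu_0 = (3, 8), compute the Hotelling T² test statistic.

Step 1 — sample mean vector:
  mean(X) = (4 + 4 + 8 + 9 + 7 + 9) / 6 = 41/6 = 6.8333
  mean(Y) = (9 + 2 + 3 + 2 + 1 + 7) / 6 = 24/6 = 4
  x̄ = (6.8333, 4),  deviation x̄ - mu_0 = (6.8333, 4) - (3, 8) = (3.8333, -4).

Step 2 — sample covariance matrix, S[i,j] = (1/(n-1)) · Σ_k (x_{k,i} - mean_i) · (x_{k,j} - mean_j), divisor n-1 = 5:
  S[X,X] = ((-2.8333)·(-2.8333) + (-2.8333)·(-2.8333) + (1.1667)·(1.1667) + (2.1667)·(2.1667) + (0.1667)·(0.1667) + (2.1667)·(2.1667)) / 5 = 26.8333/5 = 5.3667
  S[X,Y] = ((-2.8333)·(5) + (-2.8333)·(-2) + (1.1667)·(-1) + (2.1667)·(-2) + (0.1667)·(-3) + (2.1667)·(3)) / 5 = -8/5 = -1.6
  S[Y,Y] = ((5)·(5) + (-2)·(-2) + (-1)·(-1) + (-2)·(-2) + (-3)·(-3) + (3)·(3)) / 5 = 52/5 = 10.4
  S = [[5.3667, -1.6],
 [-1.6, 10.4]].

Step 3 — invert S. det(S) = 5.3667·10.4 - (-1.6)² = 53.2533.
  S^{-1} = (1/det) · [[d, -b], [-b, a]] = [[0.1953, 0.03],
 [0.03, 0.1008]].

Step 4 — quadratic form (x̄ - mu_0)^T · S^{-1} · (x̄ - mu_0):
  S^{-1} · (x̄ - mu_0) = (0.6284, -0.2879),
  (x̄ - mu_0)^T · [...] = (3.8333)·(0.6284) + (-4)·(-0.2879) = 3.5608.

Step 5 — scale by n: T² = 6 · 3.5608 = 21.3645.

T² ≈ 21.3645


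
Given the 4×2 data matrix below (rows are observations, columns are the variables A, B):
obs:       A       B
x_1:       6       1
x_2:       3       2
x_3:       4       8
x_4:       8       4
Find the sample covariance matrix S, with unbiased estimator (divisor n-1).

Step 1 — column means:
  mean(A) = (6 + 3 + 4 + 8) / 4 = 21/4 = 5.25
  mean(B) = (1 + 2 + 8 + 4) / 4 = 15/4 = 3.75

Step 2 — sample covariance S[i,j] = (1/(n-1)) · Σ_k (x_{k,i} - mean_i) · (x_{k,j} - mean_j), with n-1 = 3.
  S[A,A] = ((0.75)·(0.75) + (-2.25)·(-2.25) + (-1.25)·(-1.25) + (2.75)·(2.75)) / 3 = 14.75/3 = 4.9167
  S[A,B] = ((0.75)·(-2.75) + (-2.25)·(-1.75) + (-1.25)·(4.25) + (2.75)·(0.25)) / 3 = -2.75/3 = -0.9167
  S[B,B] = ((-2.75)·(-2.75) + (-1.75)·(-1.75) + (4.25)·(4.25) + (0.25)·(0.25)) / 3 = 28.75/3 = 9.5833

S is symmetric (S[j,i] = S[i,j]). Assembling:

S = [[4.9167, -0.9167],
 [-0.9167, 9.5833]]


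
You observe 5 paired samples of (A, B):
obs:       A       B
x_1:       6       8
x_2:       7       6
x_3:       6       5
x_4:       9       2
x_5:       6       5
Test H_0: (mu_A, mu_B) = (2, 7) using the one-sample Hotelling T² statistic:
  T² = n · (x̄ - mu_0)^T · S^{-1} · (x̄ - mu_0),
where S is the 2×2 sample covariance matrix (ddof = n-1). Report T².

Step 1 — sample mean vector:
  mean(A) = (6 + 7 + 6 + 9 + 6) / 5 = 34/5 = 6.8
  mean(B) = (8 + 6 + 5 + 2 + 5) / 5 = 26/5 = 5.2
  x̄ = (6.8, 5.2),  deviation x̄ - mu_0 = (6.8, 5.2) - (2, 7) = (4.8, -1.8).

Step 2 — sample covariance matrix, S[i,j] = (1/(n-1)) · Σ_k (x_{k,i} - mean_i) · (x_{k,j} - mean_j), divisor n-1 = 4:
  S[A,A] = ((-0.8)·(-0.8) + (0.2)·(0.2) + (-0.8)·(-0.8) + (2.2)·(2.2) + (-0.8)·(-0.8)) / 4 = 6.8/4 = 1.7
  S[A,B] = ((-0.8)·(2.8) + (0.2)·(0.8) + (-0.8)·(-0.2) + (2.2)·(-3.2) + (-0.8)·(-0.2)) / 4 = -8.8/4 = -2.2
  S[B,B] = ((2.8)·(2.8) + (0.8)·(0.8) + (-0.2)·(-0.2) + (-3.2)·(-3.2) + (-0.2)·(-0.2)) / 4 = 18.8/4 = 4.7
  S = [[1.7, -2.2],
 [-2.2, 4.7]].

Step 3 — invert S. det(S) = 1.7·4.7 - (-2.2)² = 3.15.
  S^{-1} = (1/det) · [[d, -b], [-b, a]] = [[1.4921, 0.6984],
 [0.6984, 0.5397]].

Step 4 — quadratic form (x̄ - mu_0)^T · S^{-1} · (x̄ - mu_0):
  S^{-1} · (x̄ - mu_0) = (5.9048, 2.381),
  (x̄ - mu_0)^T · [...] = (4.8)·(5.9048) + (-1.8)·(2.381) = 24.0571.

Step 5 — scale by n: T² = 5 · 24.0571 = 120.2857.

T² ≈ 120.2857


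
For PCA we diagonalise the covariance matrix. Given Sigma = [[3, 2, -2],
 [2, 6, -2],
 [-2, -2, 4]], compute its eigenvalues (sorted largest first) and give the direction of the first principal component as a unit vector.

Step 1 — characteristic polynomial p(λ) = det(λI - Sigma) = λ³ - tr·λ² + c_1·λ - det, where tr = trace, c_1 = sum of the principal 2×2 minors, det = det(Sigma):
  tr = 3 + 6 + 4 = 13,
  c_1 = (3·6 - (2)²) + (3·4 - (-2)²) + (6·4 - (-2)²) = 14 + 8 + 20 = 42,
  det = 3·(6·4 - (-2)²) - (2)·((2)·4 - (-2)·(-2)) + (-2)·((2)·(-2) - 6·(-2)) = 3·(20) - (2)·(4) + (-2)·(8) = 36.
  So p(λ) = λ³ - 13λ² + 42λ - 36.
Step 2 — look for an integer root (rational root theorem: any rational root is an integer divisor of 36). Testing λ = 3:
  p(3) = 27 - 117 + 126 - 36 = 0  ✓
  Dividing out (λ - 3): p(λ) = (λ - 3)(λ² - 10λ + 12).
Step 3 — remaining eigenvalues from the quadratic λ² - 10λ + 12 = 0:
  Δ = 10² - 4·12 = 100 - 48 = 52,  λ = (10 ± √52)/2 = (10 ± 7.2111)/2 ≈ 8.6056 or 1.3944.
  Sorted: λ_1 = 8.6056,  λ_2 = 3,  λ_3 = 1.3944  (check: sum = 13 = tr ✓).

Step 4 — unit eigenvector for λ_1 ≈ 8.6056: v spans the null space of (Sigma - λ_1 I), whose rows are
  r_1 = (-5.6056, 2, -2),  r_2 = (2, -2.6056, -2),  r_3 = (-2, -2, -4.6056).
  v is orthogonal to every row, so take v ∝ r_1 × r_2 = ((2)·(-2) - (-2)·(-2.6056), (-2)·(2) - (-5.6056)·(-2), (-5.6056)·(-2.6056) - (2)·(2)) ≈ (-9.2111, -15.2111, 10.6056).
  Rescale (multiply by -1 so the first nonzero entry is positive): u = (9.2111, 15.2111, -10.6056).
  ||u|| = √((9.2111)² + (15.2111)² + (-10.6056)²) = √(428.6998) ≈ 20.7051,  v_1 = u/||u|| ≈ (0.4449, 0.7347, -0.5122) (||v_1|| = 1).

λ_1 = 8.6056,  λ_2 = 3,  λ_3 = 1.3944;  v_1 ≈ (0.4449, 0.7347, -0.5122)


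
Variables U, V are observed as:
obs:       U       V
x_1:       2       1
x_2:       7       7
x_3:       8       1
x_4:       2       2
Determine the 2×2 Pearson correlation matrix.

Step 1 — column means:
  mean(U) = (2 + 7 + 8 + 2) / 4 = 19/4 = 4.75
  mean(V) = (1 + 7 + 1 + 2) / 4 = 11/4 = 2.75

Step 2 — sample variances and covariances s[i,j] = (1/(n-1)) · Σ_k (x_{k,i} - mean_i) · (x_{k,j} - mean_j), with n-1 = 3:
  s[U,U] = ((-2.75)·(-2.75) + (2.25)·(2.25) + (3.25)·(3.25) + (-2.75)·(-2.75)) / 3 = 30.75/3 = 10.25
  s[U,V] = ((-2.75)·(-1.75) + (2.25)·(4.25) + (3.25)·(-1.75) + (-2.75)·(-0.75)) / 3 = 10.75/3 = 3.5833
  s[V,V] = ((-1.75)·(-1.75) + (4.25)·(4.25) + (-1.75)·(-1.75) + (-0.75)·(-0.75)) / 3 = 24.75/3 = 8.25
  Sample standard deviations s_i = √(s[i,i]):
  s(U) = √(10.25) = 3.2016
  s(V) = √(8.25) = 2.8723

Step 3 — r_{ij} = s_{ij} / (s_i · s_j):
  r[U,U] = 1 (diagonal).
  r[U,V] = 3.5833 / (3.2016 · 2.8723) = 3.5833 / 9.1958 = 0.3897
  r[V,V] = 1 (diagonal).

R is symmetric with unit diagonal. Assembling:

R = [[1, 0.3897],
 [0.3897, 1]]


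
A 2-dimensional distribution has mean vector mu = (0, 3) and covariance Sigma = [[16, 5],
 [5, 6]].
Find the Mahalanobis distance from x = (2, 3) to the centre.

Step 1 — centre the observation: (x - mu) = (2, 0).

Step 2 — invert Sigma. det(Sigma) = 16·6 - (5)² = 71.
  Sigma^{-1} = (1/det) · [[d, -b], [-b, a]] = [[0.0845, -0.0704],
 [-0.0704, 0.2254]].

Step 3 — form the quadratic (x - mu)^T · Sigma^{-1} · (x - mu):
  Sigma^{-1} · (x - mu) = (0.169, -0.1408).
  (x - mu)^T · [Sigma^{-1} · (x - mu)] = (2)·(0.169) + (0)·(-0.1408) = 0.338.

Step 4 — take square root: d = √(0.338) ≈ 0.5814.

d(x, mu) = √(0.338) ≈ 0.5814


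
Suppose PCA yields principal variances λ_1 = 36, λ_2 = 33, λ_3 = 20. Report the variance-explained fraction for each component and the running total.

Step 1 — total variance = trace(Sigma) = Σ λ_i = 36 + 33 + 20 = 89.

Step 2 — fraction explained by component i = λ_i / Σ λ:
  PC1: 36/89 = 0.4045
  PC2: 33/89 = 0.3708
  PC3: 20/89 = 0.2247

Step 3 — cumulative fraction after k components = (λ_1 + ... + λ_k) / Σ λ:
  k = 1: 36/89 = 0.4045
  k = 2: (36 + 33)/89 = 69/89 = 0.7753
  k = 3: (36 + 33 + 20)/89 = 89/89 = 1

Summary (fraction, with percent):

explained: PC1 0.4045 (40.45%), PC2 0.3708 (37.08%), PC3 0.2247 (22.47%);  cumulative: 0.4045, 0.7753, 1


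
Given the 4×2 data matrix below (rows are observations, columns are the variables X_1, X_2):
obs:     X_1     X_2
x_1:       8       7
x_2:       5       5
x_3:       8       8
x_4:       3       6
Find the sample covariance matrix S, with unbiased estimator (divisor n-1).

Step 1 — column means:
  mean(X_1) = (8 + 5 + 8 + 3) / 4 = 24/4 = 6
  mean(X_2) = (7 + 5 + 8 + 6) / 4 = 26/4 = 6.5

Step 2 — sample covariance S[i,j] = (1/(n-1)) · Σ_k (x_{k,i} - mean_i) · (x_{k,j} - mean_j), with n-1 = 3.
  S[X_1,X_1] = ((2)·(2) + (-1)·(-1) + (2)·(2) + (-3)·(-3)) / 3 = 18/3 = 6
  S[X_1,X_2] = ((2)·(0.5) + (-1)·(-1.5) + (2)·(1.5) + (-3)·(-0.5)) / 3 = 7/3 = 2.3333
  S[X_2,X_2] = ((0.5)·(0.5) + (-1.5)·(-1.5) + (1.5)·(1.5) + (-0.5)·(-0.5)) / 3 = 5/3 = 1.6667

S is symmetric (S[j,i] = S[i,j]). Assembling:

S = [[6, 2.3333],
 [2.3333, 1.6667]]


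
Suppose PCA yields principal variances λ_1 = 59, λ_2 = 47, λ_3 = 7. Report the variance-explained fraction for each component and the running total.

Step 1 — total variance = trace(Sigma) = Σ λ_i = 59 + 47 + 7 = 113.

Step 2 — fraction explained by component i = λ_i / Σ λ:
  PC1: 59/113 = 0.5221
  PC2: 47/113 = 0.4159
  PC3: 7/113 = 0.0619

Step 3 — cumulative fraction after k components = (λ_1 + ... + λ_k) / Σ λ:
  k = 1: 59/113 = 0.5221
  k = 2: (59 + 47)/113 = 106/113 = 0.9381
  k = 3: (59 + 47 + 7)/113 = 113/113 = 1

Summary (fraction, with percent):

explained: PC1 0.5221 (52.21%), PC2 0.4159 (41.59%), PC3 0.0619 (6.19%);  cumulative: 0.5221, 0.9381, 1


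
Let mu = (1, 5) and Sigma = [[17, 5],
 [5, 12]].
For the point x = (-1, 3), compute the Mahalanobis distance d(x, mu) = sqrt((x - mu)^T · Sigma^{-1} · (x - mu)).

Step 1 — centre the observation: (x - mu) = (-2, -2).

Step 2 — invert Sigma. det(Sigma) = 17·12 - (5)² = 179.
  Sigma^{-1} = (1/det) · [[d, -b], [-b, a]] = [[0.067, -0.0279],
 [-0.0279, 0.095]].

Step 3 — form the quadratic (x - mu)^T · Sigma^{-1} · (x - mu):
  Sigma^{-1} · (x - mu) = (-0.0782, -0.1341).
  (x - mu)^T · [Sigma^{-1} · (x - mu)] = (-2)·(-0.0782) + (-2)·(-0.1341) = 0.4246.

Step 4 — take square root: d = √(0.4246) ≈ 0.6516.

d(x, mu) = √(0.4246) ≈ 0.6516


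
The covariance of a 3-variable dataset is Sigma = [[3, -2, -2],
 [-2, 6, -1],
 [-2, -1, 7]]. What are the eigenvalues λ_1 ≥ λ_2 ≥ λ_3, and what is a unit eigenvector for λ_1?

Step 1 — characteristic polynomial p(λ) = det(λI - Sigma) = λ³ - tr·λ² + c_1·λ - det, where tr = trace, c_1 = sum of the principal 2×2 minors, det = det(Sigma):
  tr = 3 + 6 + 7 = 16,
  c_1 = (3·6 - (-2)²) + (3·7 - (-2)²) + (6·7 - (-1)²) = 14 + 17 + 41 = 72,
  det = 3·(6·7 - (-1)²) - (-2)·((-2)·7 - (-1)·(-2)) + (-2)·((-2)·(-1) - 6·(-2)) = 3·(41) - (-2)·(-16) + (-2)·(14) = 63.
  So p(λ) = λ³ - 16λ² + 72λ - 63.
Step 2 — look for an integer root (rational root theorem: any rational root is an integer divisor of 63). Testing λ = 7:
  p(7) = 343 - 784 + 504 - 63 = 0  ✓
  Dividing out (λ - 7): p(λ) = (λ - 7)(λ² - 9λ + 9).
Step 3 — remaining eigenvalues from the quadratic λ² - 9λ + 9 = 0:
  Δ = 9² - 4·9 = 81 - 36 = 45,  λ = (9 ± √45)/2 = (9 ± 6.7082)/2 ≈ 7.8541 or 1.1459.
  Sorted: λ_1 = 7.8541,  λ_2 = 7,  λ_3 = 1.1459  (check: sum = 16 = tr ✓).

Step 4 — unit eigenvector for λ_1 ≈ 7.8541: v spans the null space of (Sigma - λ_1 I), whose rows are
  r_1 = (-4.8541, -2, -2),  r_2 = (-2, -1.8541, -1),  r_3 = (-2, -1, -0.8541).
  v is orthogonal to every row, so take v ∝ r_1 × r_2 = ((-2)·(-1) - (-2)·(-1.8541), (-2)·(-2) - (-4.8541)·(-1), (-4.8541)·(-1.8541) - (-2)·(-2)) ≈ (-1.7082, -0.8541, 5).
  Rescale (multiply by -1 so the first nonzero entry is positive): u = (1.7082, 0.8541, -5).
  ||u|| = √((1.7082)² + (0.8541)² + (-5)²) = √(28.6475) ≈ 5.3523,  v_1 = u/||u|| ≈ (0.3192, 0.1596, -0.9342) (||v_1|| = 1).

λ_1 = 7.8541,  λ_2 = 7,  λ_3 = 1.1459;  v_1 ≈ (0.3192, 0.1596, -0.9342)


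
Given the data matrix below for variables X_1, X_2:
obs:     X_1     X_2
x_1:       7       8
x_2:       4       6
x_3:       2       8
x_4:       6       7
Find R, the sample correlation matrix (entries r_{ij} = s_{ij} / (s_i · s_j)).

Step 1 — column means:
  mean(X_1) = (7 + 4 + 2 + 6) / 4 = 19/4 = 4.75
  mean(X_2) = (8 + 6 + 8 + 7) / 4 = 29/4 = 7.25

Step 2 — sample variances and covariances s[i,j] = (1/(n-1)) · Σ_k (x_{k,i} - mean_i) · (x_{k,j} - mean_j), with n-1 = 3:
  s[X_1,X_1] = ((2.25)·(2.25) + (-0.75)·(-0.75) + (-2.75)·(-2.75) + (1.25)·(1.25)) / 3 = 14.75/3 = 4.9167
  s[X_1,X_2] = ((2.25)·(0.75) + (-0.75)·(-1.25) + (-2.75)·(0.75) + (1.25)·(-0.25)) / 3 = 0.25/3 = 0.0833
  s[X_2,X_2] = ((0.75)·(0.75) + (-1.25)·(-1.25) + (0.75)·(0.75) + (-0.25)·(-0.25)) / 3 = 2.75/3 = 0.9167
  Sample standard deviations s_i = √(s[i,i]):
  s(X_1) = √(4.9167) = 2.2174
  s(X_2) = √(0.9167) = 0.9574

Step 3 — r_{ij} = s_{ij} / (s_i · s_j):
  r[X_1,X_1] = 1 (diagonal).
  r[X_1,X_2] = 0.0833 / (2.2174 · 0.9574) = 0.0833 / 2.123 = 0.0393
  r[X_2,X_2] = 1 (diagonal).

R is symmetric with unit diagonal. Assembling:

R = [[1, 0.0393],
 [0.0393, 1]]


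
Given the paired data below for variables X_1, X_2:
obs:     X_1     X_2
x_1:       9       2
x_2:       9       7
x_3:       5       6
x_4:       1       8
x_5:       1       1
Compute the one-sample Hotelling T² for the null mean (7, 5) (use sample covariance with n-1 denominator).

Step 1 — sample mean vector:
  mean(X_1) = (9 + 9 + 5 + 1 + 1) / 5 = 25/5 = 5
  mean(X_2) = (2 + 7 + 6 + 8 + 1) / 5 = 24/5 = 4.8
  x̄ = (5, 4.8),  deviation x̄ - mu_0 = (5, 4.8) - (7, 5) = (-2, -0.2).

Step 2 — sample covariance matrix, S[i,j] = (1/(n-1)) · Σ_k (x_{k,i} - mean_i) · (x_{k,j} - mean_j), divisor n-1 = 4:
  S[X_1,X_1] = ((4)·(4) + (4)·(4) + (0)·(0) + (-4)·(-4) + (-4)·(-4)) / 4 = 64/4 = 16
  S[X_1,X_2] = ((4)·(-2.8) + (4)·(2.2) + (0)·(1.2) + (-4)·(3.2) + (-4)·(-3.8)) / 4 = 0/4 = 0
  S[X_2,X_2] = ((-2.8)·(-2.8) + (2.2)·(2.2) + (1.2)·(1.2) + (3.2)·(3.2) + (-3.8)·(-3.8)) / 4 = 38.8/4 = 9.7
  S = [[16, 0],
 [0, 9.7]].

Step 3 — invert S. det(S) = 16·9.7 - (0)² = 155.2.
  S^{-1} = (1/det) · [[d, -b], [-b, a]] = [[0.0625, 0],
 [0, 0.1031]].

Step 4 — quadratic form (x̄ - mu_0)^T · S^{-1} · (x̄ - mu_0):
  S^{-1} · (x̄ - mu_0) = (-0.125, -0.0206),
  (x̄ - mu_0)^T · [...] = (-2)·(-0.125) + (-0.2)·(-0.0206) = 0.2541.

Step 5 — scale by n: T² = 5 · 0.2541 = 1.2706.

T² ≈ 1.2706


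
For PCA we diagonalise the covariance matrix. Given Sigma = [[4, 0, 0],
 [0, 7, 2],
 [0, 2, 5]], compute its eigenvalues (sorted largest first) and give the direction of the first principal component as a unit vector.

Step 1 — characteristic polynomial p(λ) = det(λI - Sigma) = λ³ - tr·λ² + c_1·λ - det, where tr = trace, c_1 = sum of the principal 2×2 minors, det = det(Sigma):
  tr = 4 + 7 + 5 = 16,
  c_1 = (4·7 - (0)²) + (4·5 - (0)²) + (7·5 - (2)²) = 28 + 20 + 31 = 79,
  det = 4·(7·5 - (2)²) - (0)·((0)·5 - (2)·(0)) + (0)·((0)·(2) - 7·(0)) = 4·(31) - (0)·(0) + (0)·(0) = 124.
  So p(λ) = λ³ - 16λ² + 79λ - 124.
Step 2 — look for an integer root (rational root theorem: any rational root is an integer divisor of 124). Testing λ = 4:
  p(4) = 64 - 256 + 316 - 124 = 0  ✓
  Dividing out (λ - 4): p(λ) = (λ - 4)(λ² - 12λ + 31).
Step 3 — remaining eigenvalues from the quadratic λ² - 12λ + 31 = 0:
  Δ = 12² - 4·31 = 144 - 124 = 20,  λ = (12 ± √20)/2 = (12 ± 4.4721)/2 ≈ 8.2361 or 3.7639.
  Sorted: λ_1 = 8.2361,  λ_2 = 4,  λ_3 = 3.7639  (check: sum = 16 = tr ✓).

Step 4 — unit eigenvector for λ_1 ≈ 8.2361: v spans the null space of (Sigma - λ_1 I), whose rows are
  r_1 = (-4.2361, 0, 0),  r_2 = (0, -1.2361, 2),  r_3 = (0, 2, -3.2361).
  v is orthogonal to every row, so take v ∝ r_1 × r_2 = ((0)·(2) - (0)·(-1.2361), (0)·(0) - (-4.2361)·(2), (-4.2361)·(-1.2361) - (0)·(0)) ≈ (0, 8.4721, 5.2361).
  Let u = (0, 8.4721, 5.2361).
  ||u|| = √((0)² + (8.4721)² + (5.2361)²) = √(99.1935) ≈ 9.9596,  v_1 = u/||u|| ≈ (0, 0.8507, 0.5257) (||v_1|| = 1).

λ_1 = 8.2361,  λ_2 = 4,  λ_3 = 3.7639;  v_1 ≈ (0, 0.8507, 0.5257)


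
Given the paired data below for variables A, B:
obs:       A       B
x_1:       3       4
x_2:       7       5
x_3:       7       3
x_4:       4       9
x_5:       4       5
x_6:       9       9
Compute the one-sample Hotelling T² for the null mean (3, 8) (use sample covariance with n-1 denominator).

Step 1 — sample mean vector:
  mean(A) = (3 + 7 + 7 + 4 + 4 + 9) / 6 = 34/6 = 5.6667
  mean(B) = (4 + 5 + 3 + 9 + 5 + 9) / 6 = 35/6 = 5.8333
  x̄ = (5.6667, 5.8333),  deviation x̄ - mu_0 = (5.6667, 5.8333) - (3, 8) = (2.6667, -2.1667).

Step 2 — sample covariance matrix, S[i,j] = (1/(n-1)) · Σ_k (x_{k,i} - mean_i) · (x_{k,j} - mean_j), divisor n-1 = 5:
  S[A,A] = ((-2.6667)·(-2.6667) + (1.3333)·(1.3333) + (1.3333)·(1.3333) + (-1.6667)·(-1.6667) + (-1.6667)·(-1.6667) + (3.3333)·(3.3333)) / 5 = 27.3333/5 = 5.4667
  S[A,B] = ((-2.6667)·(-1.8333) + (1.3333)·(-0.8333) + (1.3333)·(-2.8333) + (-1.6667)·(3.1667) + (-1.6667)·(-0.8333) + (3.3333)·(3.1667)) / 5 = 6.6667/5 = 1.3333
  S[B,B] = ((-1.8333)·(-1.8333) + (-0.8333)·(-0.8333) + (-2.8333)·(-2.8333) + (3.1667)·(3.1667) + (-0.8333)·(-0.8333) + (3.1667)·(3.1667)) / 5 = 32.8333/5 = 6.5667
  S = [[5.4667, 1.3333],
 [1.3333, 6.5667]].

Step 3 — invert S. det(S) = 5.4667·6.5667 - (1.3333)² = 34.12.
  S^{-1} = (1/det) · [[d, -b], [-b, a]] = [[0.1925, -0.0391],
 [-0.0391, 0.1602]].

Step 4 — quadratic form (x̄ - mu_0)^T · S^{-1} · (x̄ - mu_0):
  S^{-1} · (x̄ - mu_0) = (0.5979, -0.4513),
  (x̄ - mu_0)^T · [...] = (2.6667)·(0.5979) + (-2.1667)·(-0.4513) = 2.5723.

Step 5 — scale by n: T² = 6 · 2.5723 = 15.4338.

T² ≈ 15.4338


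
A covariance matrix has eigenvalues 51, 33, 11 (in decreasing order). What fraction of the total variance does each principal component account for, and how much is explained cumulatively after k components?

Step 1 — total variance = trace(Sigma) = Σ λ_i = 51 + 33 + 11 = 95.

Step 2 — fraction explained by component i = λ_i / Σ λ:
  PC1: 51/95 = 0.5368
  PC2: 33/95 = 0.3474
  PC3: 11/95 = 0.1158

Step 3 — cumulative fraction after k components = (λ_1 + ... + λ_k) / Σ λ:
  k = 1: 51/95 = 0.5368
  k = 2: (51 + 33)/95 = 84/95 = 0.8842
  k = 3: (51 + 33 + 11)/95 = 95/95 = 1

Summary (fraction, with percent):

explained: PC1 0.5368 (53.68%), PC2 0.3474 (34.74%), PC3 0.1158 (11.58%);  cumulative: 0.5368, 0.8842, 1


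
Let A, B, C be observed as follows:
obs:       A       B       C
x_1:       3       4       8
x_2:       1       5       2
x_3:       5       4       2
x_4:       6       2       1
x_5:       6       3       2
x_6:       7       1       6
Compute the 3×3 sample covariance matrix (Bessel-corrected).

Step 1 — column means:
  mean(A) = (3 + 1 + 5 + 6 + 6 + 7) / 6 = 28/6 = 4.6667
  mean(B) = (4 + 5 + 4 + 2 + 3 + 1) / 6 = 19/6 = 3.1667
  mean(C) = (8 + 2 + 2 + 1 + 2 + 6) / 6 = 21/6 = 3.5

Step 2 — sample covariance S[i,j] = (1/(n-1)) · Σ_k (x_{k,i} - mean_i) · (x_{k,j} - mean_j), with n-1 = 5.
  S[A,A] = ((-1.6667)·(-1.6667) + (-3.6667)·(-3.6667) + (0.3333)·(0.3333) + (1.3333)·(1.3333) + (1.3333)·(1.3333) + (2.3333)·(2.3333)) / 5 = 25.3333/5 = 5.0667
  S[A,B] = ((-1.6667)·(0.8333) + (-3.6667)·(1.8333) + (0.3333)·(0.8333) + (1.3333)·(-1.1667) + (1.3333)·(-0.1667) + (2.3333)·(-2.1667)) / 5 = -14.6667/5 = -2.9333
  S[A,C] = ((-1.6667)·(4.5) + (-3.6667)·(-1.5) + (0.3333)·(-1.5) + (1.3333)·(-2.5) + (1.3333)·(-1.5) + (2.3333)·(2.5)) / 5 = -2/5 = -0.4
  S[B,B] = ((0.8333)·(0.8333) + (1.8333)·(1.8333) + (0.8333)·(0.8333) + (-1.1667)·(-1.1667) + (-0.1667)·(-0.1667) + (-2.1667)·(-2.1667)) / 5 = 10.8333/5 = 2.1667
  S[B,C] = ((0.8333)·(4.5) + (1.8333)·(-1.5) + (0.8333)·(-1.5) + (-1.1667)·(-2.5) + (-0.1667)·(-1.5) + (-2.1667)·(2.5)) / 5 = -2.5/5 = -0.5
  S[C,C] = ((4.5)·(4.5) + (-1.5)·(-1.5) + (-1.5)·(-1.5) + (-2.5)·(-2.5) + (-1.5)·(-1.5) + (2.5)·(2.5)) / 5 = 39.5/5 = 7.9

S is symmetric (S[j,i] = S[i,j]). Assembling:

S = [[5.0667, -2.9333, -0.4],
 [-2.9333, 2.1667, -0.5],
 [-0.4, -0.5, 7.9]]


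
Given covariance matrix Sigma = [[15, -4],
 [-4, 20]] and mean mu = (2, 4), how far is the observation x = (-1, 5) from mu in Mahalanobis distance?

Step 1 — centre the observation: (x - mu) = (-3, 1).

Step 2 — invert Sigma. det(Sigma) = 15·20 - (-4)² = 284.
  Sigma^{-1} = (1/det) · [[d, -b], [-b, a]] = [[0.0704, 0.0141],
 [0.0141, 0.0528]].

Step 3 — form the quadratic (x - mu)^T · Sigma^{-1} · (x - mu):
  Sigma^{-1} · (x - mu) = (-0.1972, 0.0106).
  (x - mu)^T · [Sigma^{-1} · (x - mu)] = (-3)·(-0.1972) + (1)·(0.0106) = 0.6021.

Step 4 — take square root: d = √(0.6021) ≈ 0.776.

d(x, mu) = √(0.6021) ≈ 0.776
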